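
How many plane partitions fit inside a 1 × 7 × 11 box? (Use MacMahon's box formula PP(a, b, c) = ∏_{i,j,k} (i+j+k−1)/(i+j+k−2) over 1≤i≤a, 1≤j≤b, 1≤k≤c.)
PP(1, 7, 11) = 31824

Evaluate the triple product over i = 1..1, j = 1..7, k = 1..11. The factors are (2/1) · (3/2) · (4/3) · (5/4) · (6/5) · (7/6) · (8/7) · (9/8) · … (77 factors total). The numerators and denominators telescope so the product is an integer; carrying out the multiplication exactly gives PP(1, 7, 11) = 31824.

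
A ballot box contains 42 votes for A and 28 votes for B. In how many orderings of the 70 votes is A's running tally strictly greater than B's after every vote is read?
Strict-lead orderings = 5592628786362932776

Total orderings of the 70 votes with 42 for A: C(70, 42) = 27963143931814663880. By the Bertrand ballot formula (Cycle Lemma / reflection principle), the number of orderings in which A is strictly ahead of B throughout is (p − q)/(p + q) · C(p + q, p) = (42 − 28)/(42 + 28) · 27963143931814663880 = 5592628786362932776.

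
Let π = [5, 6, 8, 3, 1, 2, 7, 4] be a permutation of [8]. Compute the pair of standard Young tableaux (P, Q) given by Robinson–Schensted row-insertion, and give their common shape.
P = [1, 2, 4] / [3, 6, 7] / [5, 8];  Q = [1, 2, 3] / [4, 6, 7] / [5, 8];  common shape = (3, 3, 2)

Row-insert the values π_1, π_2, … into P one at a time, bumping the leftmost entry strictly greater than the inserted value down to the next row. The recording tableau Q records, in position (i, j), the step at which that cell was added to P.
  Insert 5 (step 1): P = [5];  Q = [1]
  Insert 6 (step 2): P = [5, 6];  Q = [1, 2]
  Insert 8 (step 3): P = [5, 6, 8];  Q = [1, 2, 3]
  Insert 3 (step 4): P = [3, 6, 8] / [5];  Q = [1, 2, 3] / [4]
  Insert 1 (step 5): P = [1, 6, 8] / [3] / [5];  Q = [1, 2, 3] / [4] / [5]
  Insert 2 (step 6): P = [1, 2, 8] / [3, 6] / [5];  Q = [1, 2, 3] / [4, 6] / [5]
  Insert 7 (step 7): P = [1, 2, 7] / [3, 6, 8] / [5];  Q = [1, 2, 3] / [4, 6, 7] / [5]
  Insert 4 (step 8): P = [1, 2, 4] / [3, 6, 7] / [5, 8];  Q = [1, 2, 3] / [4, 6, 7] / [5, 8]
Final shape: (3, 3, 2).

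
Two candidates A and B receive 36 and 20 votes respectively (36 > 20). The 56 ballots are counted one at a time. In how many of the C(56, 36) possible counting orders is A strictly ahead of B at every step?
Strict-lead orderings = 224461017760980

Total orderings of the 56 votes with 36 for A: C(56, 36) = 785613562163430. By the Bertrand ballot formula (Cycle Lemma / reflection principle), the number of orderings in which A is strictly ahead of B throughout is (p − q)/(p + q) · C(p + q, p) = (36 − 20)/(36 + 20) · 785613562163430 = 224461017760980.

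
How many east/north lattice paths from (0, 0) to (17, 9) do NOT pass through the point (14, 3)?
Number of paths = 3067430

Total paths from (0, 0) to (17, 9): C(26, 17) = 3124550. Paths through (14, 3): (paths (0, 0) → (14, 3)) × (paths (14, 3) → (17, 9)) = C(17, 14) · C(9, 3) = 680 · 84 = 57120. Avoidance count = 3124550 − 57120 = 3067430.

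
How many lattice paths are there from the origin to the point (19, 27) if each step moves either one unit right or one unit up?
Number of paths = 4154246671960

A monotone lattice path from (0, 0) to (19, 27) consists of 19 east steps and 27 north steps in some order, so it is determined by which 19 of the 46 steps are east. The count is C(46, 19) = 4154246671960.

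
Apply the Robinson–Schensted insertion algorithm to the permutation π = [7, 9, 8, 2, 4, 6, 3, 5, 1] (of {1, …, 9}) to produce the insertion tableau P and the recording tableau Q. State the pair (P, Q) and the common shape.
P = [1, 3, 5] / [2, 6] / [4, 8] / [7] / [9];  Q = [1, 2, 6] / [3, 5] / [4, 8] / [7] / [9];  common shape = (3, 2, 2, 1, 1)

Row-insert the values π_1, π_2, … into P one at a time, bumping the leftmost entry strictly greater than the inserted value down to the next row. The recording tableau Q records, in position (i, j), the step at which that cell was added to P.
  Insert 7 (step 1): P = [7];  Q = [1]
  Insert 9 (step 2): P = [7, 9];  Q = [1, 2]
  Insert 8 (step 3): P = [7, 8] / [9];  Q = [1, 2] / [3]
  Insert 2 (step 4): P = [2, 8] / [7] / [9];  Q = [1, 2] / [3] / [4]
  Insert 4 (step 5): P = [2, 4] / [7, 8] / [9];  Q = [1, 2] / [3, 5] / [4]
  Insert 6 (step 6): P = [2, 4, 6] / [7, 8] / [9];  Q = [1, 2, 6] / [3, 5] / [4]
  Insert 3 (step 7): P = [2, 3, 6] / [4, 8] / [7] / [9];  Q = [1, 2, 6] / [3, 5] / [4] / [7]
  Insert 5 (step 8): P = [2, 3, 5] / [4, 6] / [7, 8] / [9];  Q = [1, 2, 6] / [3, 5] / [4, 8] / [7]
  Insert 1 (step 9): P = [1, 3, 5] / [2, 6] / [4, 8] / [7] / [9];  Q = [1, 2, 6] / [3, 5] / [4, 8] / [7] / [9]
Final shape: (3, 2, 2, 1, 1).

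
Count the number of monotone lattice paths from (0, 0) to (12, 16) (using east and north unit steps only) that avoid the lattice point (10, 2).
Number of paths = 30413835

Total paths from (0, 0) to (12, 16): C(28, 12) = 30421755. Paths through (10, 2): (paths (0, 0) → (10, 2)) × (paths (10, 2) → (12, 16)) = C(12, 10) · C(16, 2) = 66 · 120 = 7920. Avoidance count = 30421755 − 7920 = 30413835.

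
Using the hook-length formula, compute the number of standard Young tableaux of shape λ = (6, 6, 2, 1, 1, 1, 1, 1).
# SYT of shape (6, 6, 2, 1, 1, 1, 1, 1) = 7674480

Hook-length formula: f^λ = n! / Π hook(c), product over all cells c of the Young diagram. For λ = (6, 6, 2, 1, 1, 1, 1, 1), n = 19 boxes. Hook lengths by row (left-to-right, top-to-bottom): [13, 7, 5, 4, 3, 2]; [12, 6, 4, 3, 2, 1]; [7, 1]; [5]; [4]; [3]; [2]; [1]. Product of hooks = 15850598400. So f^λ = 19! / 15850598400 = 121645100408832000 / 15850598400 = 7674480.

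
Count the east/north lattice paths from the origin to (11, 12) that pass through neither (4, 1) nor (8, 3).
Number of paths = 1173158

Inclusion–exclusion. Total paths: C(23, 11) = 1352078. Through P₁: C(5, 4)·C(18, 7) = 159120. Through P₂: C(11, 8)·C(12, 3) = 36300. Since P₁ is strictly southwest of P₂, a monotone path through both must visit P₁ then P₂; paths through both = C(5, 4)·C(6, 4)·C(12, 3) = 16500. Avoid both = 1352078 − 159120 − 36300 + 16500 = 1173158.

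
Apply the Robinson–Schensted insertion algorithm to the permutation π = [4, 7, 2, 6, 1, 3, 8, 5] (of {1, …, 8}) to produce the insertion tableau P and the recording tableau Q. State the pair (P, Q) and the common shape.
P = [1, 3, 5] / [2, 6, 8] / [4, 7];  Q = [1, 2, 7] / [3, 4, 8] / [5, 6];  common shape = (3, 3, 2)

Row-insert the values π_1, π_2, … into P one at a time, bumping the leftmost entry strictly greater than the inserted value down to the next row. The recording tableau Q records, in position (i, j), the step at which that cell was added to P.
  Insert 4 (step 1): P = [4];  Q = [1]
  Insert 7 (step 2): P = [4, 7];  Q = [1, 2]
  Insert 2 (step 3): P = [2, 7] / [4];  Q = [1, 2] / [3]
  Insert 6 (step 4): P = [2, 6] / [4, 7];  Q = [1, 2] / [3, 4]
  Insert 1 (step 5): P = [1, 6] / [2, 7] / [4];  Q = [1, 2] / [3, 4] / [5]
  Insert 3 (step 6): P = [1, 3] / [2, 6] / [4, 7];  Q = [1, 2] / [3, 4] / [5, 6]
  Insert 8 (step 7): P = [1, 3, 8] / [2, 6] / [4, 7];  Q = [1, 2, 7] / [3, 4] / [5, 6]
  Insert 5 (step 8): P = [1, 3, 5] / [2, 6, 8] / [4, 7];  Q = [1, 2, 7] / [3, 4, 8] / [5, 6]
Final shape: (3, 3, 2).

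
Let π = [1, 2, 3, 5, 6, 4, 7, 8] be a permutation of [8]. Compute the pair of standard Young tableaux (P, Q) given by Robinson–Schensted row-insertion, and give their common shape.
P = [1, 2, 3, 4, 6, 7, 8] / [5];  Q = [1, 2, 3, 4, 5, 7, 8] / [6];  common shape = (7, 1)

Row-insert the values π_1, π_2, … into P one at a time, bumping the leftmost entry strictly greater than the inserted value down to the next row. The recording tableau Q records, in position (i, j), the step at which that cell was added to P.
  Insert 1 (step 1): P = [1];  Q = [1]
  Insert 2 (step 2): P = [1, 2];  Q = [1, 2]
  Insert 3 (step 3): P = [1, 2, 3];  Q = [1, 2, 3]
  Insert 5 (step 4): P = [1, 2, 3, 5];  Q = [1, 2, 3, 4]
  Insert 6 (step 5): P = [1, 2, 3, 5, 6];  Q = [1, 2, 3, 4, 5]
  Insert 4 (step 6): P = [1, 2, 3, 4, 6] / [5];  Q = [1, 2, 3, 4, 5] / [6]
  Insert 7 (step 7): P = [1, 2, 3, 4, 6, 7] / [5];  Q = [1, 2, 3, 4, 5, 7] / [6]
  Insert 8 (step 8): P = [1, 2, 3, 4, 6, 7, 8] / [5];  Q = [1, 2, 3, 4, 5, 7, 8] / [6]
Final shape: (7, 1).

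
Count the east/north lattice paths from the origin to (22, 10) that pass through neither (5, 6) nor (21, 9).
Number of paths = 34028226

Inclusion–exclusion. Total paths: C(32, 22) = 64512240. Through P₁: C(11, 5)·C(21, 17) = 2765070. Through P₂: C(30, 21)·C(2, 1) = 28614300. Since P₁ is strictly southwest of P₂, a monotone path through both must visit P₁ then P₂; paths through both = C(11, 5)·C(19, 16)·C(2, 1) = 895356. Avoid both = 64512240 − 2765070 − 28614300 + 895356 = 34028226.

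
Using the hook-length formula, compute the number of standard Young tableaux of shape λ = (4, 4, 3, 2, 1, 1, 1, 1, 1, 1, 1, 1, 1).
# SYT of shape (4, 4, 3, 2, 1, 1, 1, 1, 1, 1, 1, 1, 1) = 41783280

Hook-length formula: f^λ = n! / Π hook(c), product over all cells c of the Young diagram. For λ = (4, 4, 3, 2, 1, 1, 1, 1, 1, 1, 1, 1, 1), n = 22 boxes. Hook lengths by row (left-to-right, top-to-bottom): [16, 6, 4, 2]; [15, 5, 3, 1]; [13, 3, 1]; [11, 1]; [9]; [8]; [7]; [6]; [5]; [4]; [3]; [2]; [1]. Product of hooks = 26900729856000. So f^λ = 22! / 26900729856000 = 1124000727777607680000 / 26900729856000 = 41783280.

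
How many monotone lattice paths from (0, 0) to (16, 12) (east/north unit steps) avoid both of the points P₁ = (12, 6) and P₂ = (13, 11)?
Number of paths = 16984275

Inclusion–exclusion. Total paths: C(28, 16) = 30421755. Through P₁: C(18, 12)·C(10, 4) = 3898440. Through P₂: C(24, 13)·C(4, 3) = 9984576. Since P₁ is strictly southwest of P₂, a monotone path through both must visit P₁ then P₂; paths through both = C(18, 12)·C(6, 1)·C(4, 3) = 445536. Avoid both = 30421755 − 3898440 − 9984576 + 445536 = 16984275.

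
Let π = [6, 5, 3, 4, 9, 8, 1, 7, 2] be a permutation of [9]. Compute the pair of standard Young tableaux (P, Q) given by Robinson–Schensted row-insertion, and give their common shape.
P = [1, 2, 7] / [3, 4] / [5, 8] / [6, 9];  Q = [1, 4, 5] / [2, 6] / [3, 8] / [7, 9];  common shape = (3, 2, 2, 2)

Row-insert the values π_1, π_2, … into P one at a time, bumping the leftmost entry strictly greater than the inserted value down to the next row. The recording tableau Q records, in position (i, j), the step at which that cell was added to P.
  Insert 6 (step 1): P = [6];  Q = [1]
  Insert 5 (step 2): P = [5] / [6];  Q = [1] / [2]
  Insert 3 (step 3): P = [3] / [5] / [6];  Q = [1] / [2] / [3]
  Insert 4 (step 4): P = [3, 4] / [5] / [6];  Q = [1, 4] / [2] / [3]
  Insert 9 (step 5): P = [3, 4, 9] / [5] / [6];  Q = [1, 4, 5] / [2] / [3]
  Insert 8 (step 6): P = [3, 4, 8] / [5, 9] / [6];  Q = [1, 4, 5] / [2, 6] / [3]
  Insert 1 (step 7): P = [1, 4, 8] / [3, 9] / [5] / [6];  Q = [1, 4, 5] / [2, 6] / [3] / [7]
  Insert 7 (step 8): P = [1, 4, 7] / [3, 8] / [5, 9] / [6];  Q = [1, 4, 5] / [2, 6] / [3, 8] / [7]
  Insert 2 (step 9): P = [1, 2, 7] / [3, 4] / [5, 8] / [6, 9];  Q = [1, 4, 5] / [2, 6] / [3, 8] / [7, 9]
Final shape: (3, 2, 2, 2).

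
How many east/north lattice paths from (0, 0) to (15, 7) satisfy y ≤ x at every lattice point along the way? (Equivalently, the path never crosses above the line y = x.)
Number of paths = 95931

By the reflection principle (André's argument), the number of monotone paths to (15, 7) with n ≤ m that never go above y = x is C(22, 15) − C(22, 16) = 170544 − 74613 = 95931.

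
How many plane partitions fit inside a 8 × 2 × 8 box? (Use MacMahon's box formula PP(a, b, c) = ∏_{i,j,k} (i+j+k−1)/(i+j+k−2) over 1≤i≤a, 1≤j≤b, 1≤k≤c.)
PP(8, 2, 8) = 34763300

Evaluate the triple product over i = 1..8, j = 1..2, k = 1..8. The factors are (2/1) · (3/2) · (4/3) · (5/4) · (6/5) · (7/6) · (8/7) · (9/8) · … (128 factors total). The numerators and denominators telescope so the product is an integer; carrying out the multiplication exactly gives PP(8, 2, 8) = 34763300.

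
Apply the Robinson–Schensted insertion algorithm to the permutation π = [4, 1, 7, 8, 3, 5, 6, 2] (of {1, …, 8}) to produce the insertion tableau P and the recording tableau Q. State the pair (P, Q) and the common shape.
P = [1, 2, 5, 6] / [3, 7, 8] / [4];  Q = [1, 3, 4, 7] / [2, 5, 6] / [8];  common shape = (4, 3, 1)

Row-insert the values π_1, π_2, … into P one at a time, bumping the leftmost entry strictly greater than the inserted value down to the next row. The recording tableau Q records, in position (i, j), the step at which that cell was added to P.
  Insert 4 (step 1): P = [4];  Q = [1]
  Insert 1 (step 2): P = [1] / [4];  Q = [1] / [2]
  Insert 7 (step 3): P = [1, 7] / [4];  Q = [1, 3] / [2]
  Insert 8 (step 4): P = [1, 7, 8] / [4];  Q = [1, 3, 4] / [2]
  Insert 3 (step 5): P = [1, 3, 8] / [4, 7];  Q = [1, 3, 4] / [2, 5]
  Insert 5 (step 6): P = [1, 3, 5] / [4, 7, 8];  Q = [1, 3, 4] / [2, 5, 6]
  Insert 6 (step 7): P = [1, 3, 5, 6] / [4, 7, 8];  Q = [1, 3, 4, 7] / [2, 5, 6]
  Insert 2 (step 8): P = [1, 2, 5, 6] / [3, 7, 8] / [4];  Q = [1, 3, 4, 7] / [2, 5, 6] / [8]
Final shape: (4, 3, 1).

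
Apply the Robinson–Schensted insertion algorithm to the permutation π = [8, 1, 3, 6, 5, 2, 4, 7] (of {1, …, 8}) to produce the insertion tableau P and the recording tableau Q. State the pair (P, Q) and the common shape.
P = [1, 2, 4, 7] / [3, 5] / [6] / [8];  Q = [1, 3, 4, 8] / [2, 7] / [5] / [6];  common shape = (4, 2, 1, 1)

Row-insert the values π_1, π_2, … into P one at a time, bumping the leftmost entry strictly greater than the inserted value down to the next row. The recording tableau Q records, in position (i, j), the step at which that cell was added to P.
  Insert 8 (step 1): P = [8];  Q = [1]
  Insert 1 (step 2): P = [1] / [8];  Q = [1] / [2]
  Insert 3 (step 3): P = [1, 3] / [8];  Q = [1, 3] / [2]
  Insert 6 (step 4): P = [1, 3, 6] / [8];  Q = [1, 3, 4] / [2]
  Insert 5 (step 5): P = [1, 3, 5] / [6] / [8];  Q = [1, 3, 4] / [2] / [5]
  Insert 2 (step 6): P = [1, 2, 5] / [3] / [6] / [8];  Q = [1, 3, 4] / [2] / [5] / [6]
  Insert 4 (step 7): P = [1, 2, 4] / [3, 5] / [6] / [8];  Q = [1, 3, 4] / [2, 7] / [5] / [6]
  Insert 7 (step 8): P = [1, 2, 4, 7] / [3, 5] / [6] / [8];  Q = [1, 3, 4, 8] / [2, 7] / [5] / [6]
Final shape: (4, 2, 1, 1).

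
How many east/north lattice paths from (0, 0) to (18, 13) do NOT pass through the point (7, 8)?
Number of paths = 178144995

Total paths from (0, 0) to (18, 13): C(31, 18) = 206253075. Paths through (7, 8): (paths (0, 0) → (7, 8)) × (paths (7, 8) → (18, 13)) = C(15, 7) · C(16, 11) = 6435 · 4368 = 28108080. Avoidance count = 206253075 − 28108080 = 178144995.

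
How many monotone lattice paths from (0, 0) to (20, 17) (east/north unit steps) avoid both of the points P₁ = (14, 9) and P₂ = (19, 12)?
Number of paths = 12879199830

Inclusion–exclusion. Total paths: C(37, 20) = 15905368710. Through P₁: C(23, 14)·C(14, 6) = 2454021570. Through P₂: C(31, 19)·C(6, 1) = 846723150. Since P₁ is strictly southwest of P₂, a monotone path through both must visit P₁ then P₂; paths through both = C(23, 14)·C(8, 5)·C(6, 1) = 274575840. Avoid both = 15905368710 − 2454021570 − 846723150 + 274575840 = 12879199830.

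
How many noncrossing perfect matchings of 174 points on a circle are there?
C_87 = 16435314834665426797069144960762886143367590394940

These noncrossing handshakes are counted by the Catalan number C_n = (1/(n + 1)) · C(2n, n). For n = 87: C_87 = (1/88) · C(174, 87) = 1446307705450557558142084756547133980616347954754720/88 = 16435314834665426797069144960762886143367590394940.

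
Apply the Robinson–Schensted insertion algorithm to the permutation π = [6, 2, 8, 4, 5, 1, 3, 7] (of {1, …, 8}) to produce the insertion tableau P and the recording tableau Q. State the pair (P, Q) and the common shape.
P = [1, 3, 5, 7] / [2, 4] / [6, 8];  Q = [1, 3, 5, 8] / [2, 4] / [6, 7];  common shape = (4, 2, 2)

Row-insert the values π_1, π_2, … into P one at a time, bumping the leftmost entry strictly greater than the inserted value down to the next row. The recording tableau Q records, in position (i, j), the step at which that cell was added to P.
  Insert 6 (step 1): P = [6];  Q = [1]
  Insert 2 (step 2): P = [2] / [6];  Q = [1] / [2]
  Insert 8 (step 3): P = [2, 8] / [6];  Q = [1, 3] / [2]
  Insert 4 (step 4): P = [2, 4] / [6, 8];  Q = [1, 3] / [2, 4]
  Insert 5 (step 5): P = [2, 4, 5] / [6, 8];  Q = [1, 3, 5] / [2, 4]
  Insert 1 (step 6): P = [1, 4, 5] / [2, 8] / [6];  Q = [1, 3, 5] / [2, 4] / [6]
  Insert 3 (step 7): P = [1, 3, 5] / [2, 4] / [6, 8];  Q = [1, 3, 5] / [2, 4] / [6, 7]
  Insert 7 (step 8): P = [1, 3, 5, 7] / [2, 4] / [6, 8];  Q = [1, 3, 5, 8] / [2, 4] / [6, 7]
Final shape: (4, 2, 2).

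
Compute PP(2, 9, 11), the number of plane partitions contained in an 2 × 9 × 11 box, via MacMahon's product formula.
PP(2, 9, 11) = 4936848280

Evaluate the triple product over i = 1..2, j = 1..9, k = 1..11. The factors are (2/1) · (3/2) · (4/3) · (5/4) · (6/5) · (7/6) · (8/7) · (9/8) · … (198 factors total). The numerators and denominators telescope so the product is an integer; carrying out the multiplication exactly gives PP(2, 9, 11) = 4936848280.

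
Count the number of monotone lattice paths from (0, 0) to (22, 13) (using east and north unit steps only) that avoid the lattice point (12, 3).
Number of paths = 1392273820

Total paths from (0, 0) to (22, 13): C(35, 22) = 1476337800. Paths through (12, 3): (paths (0, 0) → (12, 3)) × (paths (12, 3) → (22, 13)) = C(15, 12) · C(20, 10) = 455 · 184756 = 84063980. Avoidance count = 1476337800 − 84063980 = 1392273820.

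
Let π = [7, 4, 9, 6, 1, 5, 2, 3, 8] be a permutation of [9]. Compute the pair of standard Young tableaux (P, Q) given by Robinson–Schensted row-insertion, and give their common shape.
P = [1, 2, 3, 8] / [4, 5] / [6, 9] / [7];  Q = [1, 3, 8, 9] / [2, 4] / [5, 6] / [7];  common shape = (4, 2, 2, 1)

Row-insert the values π_1, π_2, … into P one at a time, bumping the leftmost entry strictly greater than the inserted value down to the next row. The recording tableau Q records, in position (i, j), the step at which that cell was added to P.
  Insert 7 (step 1): P = [7];  Q = [1]
  Insert 4 (step 2): P = [4] / [7];  Q = [1] / [2]
  Insert 9 (step 3): P = [4, 9] / [7];  Q = [1, 3] / [2]
  Insert 6 (step 4): P = [4, 6] / [7, 9];  Q = [1, 3] / [2, 4]
  Insert 1 (step 5): P = [1, 6] / [4, 9] / [7];  Q = [1, 3] / [2, 4] / [5]
  Insert 5 (step 6): P = [1, 5] / [4, 6] / [7, 9];  Q = [1, 3] / [2, 4] / [5, 6]
  Insert 2 (step 7): P = [1, 2] / [4, 5] / [6, 9] / [7];  Q = [1, 3] / [2, 4] / [5, 6] / [7]
  Insert 3 (step 8): P = [1, 2, 3] / [4, 5] / [6, 9] / [7];  Q = [1, 3, 8] / [2, 4] / [5, 6] / [7]
  Insert 8 (step 9): P = [1, 2, 3, 8] / [4, 5] / [6, 9] / [7];  Q = [1, 3, 8, 9] / [2, 4] / [5, 6] / [7]
Final shape: (4, 2, 2, 1).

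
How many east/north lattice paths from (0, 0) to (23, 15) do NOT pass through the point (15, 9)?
Number of paths = 11544852048

Total paths from (0, 0) to (23, 15): C(38, 23) = 15471286560. Paths through (15, 9): (paths (0, 0) → (15, 9)) × (paths (15, 9) → (23, 15)) = C(24, 15) · C(14, 8) = 1307504 · 3003 = 3926434512. Avoidance count = 15471286560 − 3926434512 = 11544852048.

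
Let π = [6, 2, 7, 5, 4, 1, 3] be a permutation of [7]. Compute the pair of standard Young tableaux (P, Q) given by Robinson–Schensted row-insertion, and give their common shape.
P = [1, 3] / [2, 4] / [5, 7] / [6];  Q = [1, 3] / [2, 4] / [5, 7] / [6];  common shape = (2, 2, 2, 1)

Row-insert the values π_1, π_2, … into P one at a time, bumping the leftmost entry strictly greater than the inserted value down to the next row. The recording tableau Q records, in position (i, j), the step at which that cell was added to P.
  Insert 6 (step 1): P = [6];  Q = [1]
  Insert 2 (step 2): P = [2] / [6];  Q = [1] / [2]
  Insert 7 (step 3): P = [2, 7] / [6];  Q = [1, 3] / [2]
  Insert 5 (step 4): P = [2, 5] / [6, 7];  Q = [1, 3] / [2, 4]
  Insert 4 (step 5): P = [2, 4] / [5, 7] / [6];  Q = [1, 3] / [2, 4] / [5]
  Insert 1 (step 6): P = [1, 4] / [2, 7] / [5] / [6];  Q = [1, 3] / [2, 4] / [5] / [6]
  Insert 3 (step 7): P = [1, 3] / [2, 4] / [5, 7] / [6];  Q = [1, 3] / [2, 4] / [5, 7] / [6]
Final shape: (2, 2, 2, 1).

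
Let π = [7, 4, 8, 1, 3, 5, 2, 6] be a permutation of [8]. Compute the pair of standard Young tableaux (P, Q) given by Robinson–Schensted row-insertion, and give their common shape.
P = [1, 2, 5, 6] / [3, 8] / [4] / [7];  Q = [1, 3, 6, 8] / [2, 5] / [4] / [7];  common shape = (4, 2, 1, 1)

Row-insert the values π_1, π_2, … into P one at a time, bumping the leftmost entry strictly greater than the inserted value down to the next row. The recording tableau Q records, in position (i, j), the step at which that cell was added to P.
  Insert 7 (step 1): P = [7];  Q = [1]
  Insert 4 (step 2): P = [4] / [7];  Q = [1] / [2]
  Insert 8 (step 3): P = [4, 8] / [7];  Q = [1, 3] / [2]
  Insert 1 (step 4): P = [1, 8] / [4] / [7];  Q = [1, 3] / [2] / [4]
  Insert 3 (step 5): P = [1, 3] / [4, 8] / [7];  Q = [1, 3] / [2, 5] / [4]
  Insert 5 (step 6): P = [1, 3, 5] / [4, 8] / [7];  Q = [1, 3, 6] / [2, 5] / [4]
  Insert 2 (step 7): P = [1, 2, 5] / [3, 8] / [4] / [7];  Q = [1, 3, 6] / [2, 5] / [4] / [7]
  Insert 6 (step 8): P = [1, 2, 5, 6] / [3, 8] / [4] / [7];  Q = [1, 3, 6, 8] / [2, 5] / [4] / [7]
Final shape: (4, 2, 1, 1).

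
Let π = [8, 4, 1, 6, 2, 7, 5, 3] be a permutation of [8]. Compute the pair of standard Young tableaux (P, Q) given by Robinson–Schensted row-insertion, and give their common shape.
P = [1, 2, 3] / [4, 5, 7] / [6] / [8];  Q = [1, 4, 6] / [2, 5, 7] / [3] / [8];  common shape = (3, 3, 1, 1)

Row-insert the values π_1, π_2, … into P one at a time, bumping the leftmost entry strictly greater than the inserted value down to the next row. The recording tableau Q records, in position (i, j), the step at which that cell was added to P.
  Insert 8 (step 1): P = [8];  Q = [1]
  Insert 4 (step 2): P = [4] / [8];  Q = [1] / [2]
  Insert 1 (step 3): P = [1] / [4] / [8];  Q = [1] / [2] / [3]
  Insert 6 (step 4): P = [1, 6] / [4] / [8];  Q = [1, 4] / [2] / [3]
  Insert 2 (step 5): P = [1, 2] / [4, 6] / [8];  Q = [1, 4] / [2, 5] / [3]
  Insert 7 (step 6): P = [1, 2, 7] / [4, 6] / [8];  Q = [1, 4, 6] / [2, 5] / [3]
  Insert 5 (step 7): P = [1, 2, 5] / [4, 6, 7] / [8];  Q = [1, 4, 6] / [2, 5, 7] / [3]
  Insert 3 (step 8): P = [1, 2, 3] / [4, 5, 7] / [6] / [8];  Q = [1, 4, 6] / [2, 5, 7] / [3] / [8]
Final shape: (3, 3, 1, 1).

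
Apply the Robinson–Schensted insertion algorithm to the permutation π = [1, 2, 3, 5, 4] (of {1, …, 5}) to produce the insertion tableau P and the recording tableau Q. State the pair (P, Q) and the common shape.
P = [1, 2, 3, 4] / [5];  Q = [1, 2, 3, 4] / [5];  common shape = (4, 1)

Row-insert the values π_1, π_2, … into P one at a time, bumping the leftmost entry strictly greater than the inserted value down to the next row. The recording tableau Q records, in position (i, j), the step at which that cell was added to P.
  Insert 1 (step 1): P = [1];  Q = [1]
  Insert 2 (step 2): P = [1, 2];  Q = [1, 2]
  Insert 3 (step 3): P = [1, 2, 3];  Q = [1, 2, 3]
  Insert 5 (step 4): P = [1, 2, 3, 5];  Q = [1, 2, 3, 4]
  Insert 4 (step 5): P = [1, 2, 3, 4] / [5];  Q = [1, 2, 3, 4] / [5]
Final shape: (4, 1).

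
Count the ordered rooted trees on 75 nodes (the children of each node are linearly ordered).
C_74 = 311496878311103321137536291518809134027240

These ordered rooted trees are counted by the Catalan number C_n = (1/(n + 1)) · C(2n, n). For n = 74: C_74 = (1/75) · C(148, 74) = 23362265873332749085315221863910685052043000/75 = 311496878311103321137536291518809134027240.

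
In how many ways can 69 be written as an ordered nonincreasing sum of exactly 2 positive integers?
p(69, 2 parts) = 34

Partitions of n into exactly k parts are in bijection with partitions of n − k into at most k parts (subtract 1 from each part). So p(69, exactly 2) = p(67, parts ≤ 2). Computing via the recurrence p(m, j) = p(m, j−1) + p(m−j, j) gives 34.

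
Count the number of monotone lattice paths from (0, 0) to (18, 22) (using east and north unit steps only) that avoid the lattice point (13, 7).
Number of paths = 112178391720

Total paths from (0, 0) to (18, 22): C(40, 18) = 113380261800. Paths through (13, 7): (paths (0, 0) → (13, 7)) × (paths (13, 7) → (18, 22)) = C(20, 13) · C(20, 5) = 77520 · 15504 = 1201870080. Avoidance count = 113380261800 − 1201870080 = 112178391720.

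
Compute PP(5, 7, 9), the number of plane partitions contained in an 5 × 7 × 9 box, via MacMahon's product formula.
PP(5, 7, 9) = 2424984388825856

Evaluate the triple product over i = 1..5, j = 1..7, k = 1..9. The factors are (2/1) · (3/2) · (4/3) · (5/4) · (6/5) · (7/6) · (8/7) · (9/8) · … (315 factors total). The numerators and denominators telescope so the product is an integer; carrying out the multiplication exactly gives PP(5, 7, 9) = 2424984388825856.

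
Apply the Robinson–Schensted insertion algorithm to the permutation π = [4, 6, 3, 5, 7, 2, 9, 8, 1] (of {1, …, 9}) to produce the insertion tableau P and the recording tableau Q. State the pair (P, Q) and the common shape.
P = [1, 5, 7, 8] / [2, 6, 9] / [3] / [4];  Q = [1, 2, 5, 7] / [3, 4, 8] / [6] / [9];  common shape = (4, 3, 1, 1)

Row-insert the values π_1, π_2, … into P one at a time, bumping the leftmost entry strictly greater than the inserted value down to the next row. The recording tableau Q records, in position (i, j), the step at which that cell was added to P.
  Insert 4 (step 1): P = [4];  Q = [1]
  Insert 6 (step 2): P = [4, 6];  Q = [1, 2]
  Insert 3 (step 3): P = [3, 6] / [4];  Q = [1, 2] / [3]
  Insert 5 (step 4): P = [3, 5] / [4, 6];  Q = [1, 2] / [3, 4]
  Insert 7 (step 5): P = [3, 5, 7] / [4, 6];  Q = [1, 2, 5] / [3, 4]
  Insert 2 (step 6): P = [2, 5, 7] / [3, 6] / [4];  Q = [1, 2, 5] / [3, 4] / [6]
  Insert 9 (step 7): P = [2, 5, 7, 9] / [3, 6] / [4];  Q = [1, 2, 5, 7] / [3, 4] / [6]
  Insert 8 (step 8): P = [2, 5, 7, 8] / [3, 6, 9] / [4];  Q = [1, 2, 5, 7] / [3, 4, 8] / [6]
  Insert 1 (step 9): P = [1, 5, 7, 8] / [2, 6, 9] / [3] / [4];  Q = [1, 2, 5, 7] / [3, 4, 8] / [6] / [9]
Final shape: (4, 3, 1, 1).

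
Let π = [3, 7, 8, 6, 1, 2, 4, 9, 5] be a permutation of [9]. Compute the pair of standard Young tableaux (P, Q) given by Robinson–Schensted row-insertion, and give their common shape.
P = [1, 2, 4, 5] / [3, 6, 8, 9] / [7];  Q = [1, 2, 3, 8] / [4, 6, 7, 9] / [5];  common shape = (4, 4, 1)

Row-insert the values π_1, π_2, … into P one at a time, bumping the leftmost entry strictly greater than the inserted value down to the next row. The recording tableau Q records, in position (i, j), the step at which that cell was added to P.
  Insert 3 (step 1): P = [3];  Q = [1]
  Insert 7 (step 2): P = [3, 7];  Q = [1, 2]
  Insert 8 (step 3): P = [3, 7, 8];  Q = [1, 2, 3]
  Insert 6 (step 4): P = [3, 6, 8] / [7];  Q = [1, 2, 3] / [4]
  Insert 1 (step 5): P = [1, 6, 8] / [3] / [7];  Q = [1, 2, 3] / [4] / [5]
  Insert 2 (step 6): P = [1, 2, 8] / [3, 6] / [7];  Q = [1, 2, 3] / [4, 6] / [5]
  Insert 4 (step 7): P = [1, 2, 4] / [3, 6, 8] / [7];  Q = [1, 2, 3] / [4, 6, 7] / [5]
  Insert 9 (step 8): P = [1, 2, 4, 9] / [3, 6, 8] / [7];  Q = [1, 2, 3, 8] / [4, 6, 7] / [5]
  Insert 5 (step 9): P = [1, 2, 4, 5] / [3, 6, 8, 9] / [7];  Q = [1, 2, 3, 8] / [4, 6, 7, 9] / [5]
Final shape: (4, 4, 1).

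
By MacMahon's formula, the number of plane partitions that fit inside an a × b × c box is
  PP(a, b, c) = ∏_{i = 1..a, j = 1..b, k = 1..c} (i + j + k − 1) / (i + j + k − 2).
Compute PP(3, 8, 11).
PP(3, 8, 11) = 4783805983320

Evaluate the triple product over i = 1..3, j = 1..8, k = 1..11. The factors are (2/1) · (3/2) · (4/3) · (5/4) · (6/5) · (7/6) · (8/7) · (9/8) · … (264 factors total). The numerators and denominators telescope so the product is an integer; carrying out the multiplication exactly gives PP(3, 8, 11) = 4783805983320.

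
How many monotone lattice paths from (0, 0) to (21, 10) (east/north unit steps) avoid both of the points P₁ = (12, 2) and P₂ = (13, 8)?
Number of paths = 33011570

Inclusion–exclusion. Total paths: C(31, 21) = 44352165. Through P₁: C(14, 12)·C(17, 9) = 2212210. Through P₂: C(21, 13)·C(10, 8) = 9157050. Since P₁ is strictly southwest of P₂, a monotone path through both must visit P₁ then P₂; paths through both = C(14, 12)·C(7, 1)·C(10, 8) = 28665. Avoid both = 44352165 − 2212210 − 9157050 + 28665 = 33011570.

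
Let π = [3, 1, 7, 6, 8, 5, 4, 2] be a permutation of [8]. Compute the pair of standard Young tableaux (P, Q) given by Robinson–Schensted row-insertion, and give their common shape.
P = [1, 2, 8] / [3, 4] / [5] / [6] / [7];  Q = [1, 3, 5] / [2, 4] / [6] / [7] / [8];  common shape = (3, 2, 1, 1, 1)

Row-insert the values π_1, π_2, … into P one at a time, bumping the leftmost entry strictly greater than the inserted value down to the next row. The recording tableau Q records, in position (i, j), the step at which that cell was added to P.
  Insert 3 (step 1): P = [3];  Q = [1]
  Insert 1 (step 2): P = [1] / [3];  Q = [1] / [2]
  Insert 7 (step 3): P = [1, 7] / [3];  Q = [1, 3] / [2]
  Insert 6 (step 4): P = [1, 6] / [3, 7];  Q = [1, 3] / [2, 4]
  Insert 8 (step 5): P = [1, 6, 8] / [3, 7];  Q = [1, 3, 5] / [2, 4]
  Insert 5 (step 6): P = [1, 5, 8] / [3, 6] / [7];  Q = [1, 3, 5] / [2, 4] / [6]
  Insert 4 (step 7): P = [1, 4, 8] / [3, 5] / [6] / [7];  Q = [1, 3, 5] / [2, 4] / [6] / [7]
  Insert 2 (step 8): P = [1, 2, 8] / [3, 4] / [5] / [6] / [7];  Q = [1, 3, 5] / [2, 4] / [6] / [7] / [8]
Final shape: (3, 2, 1, 1, 1).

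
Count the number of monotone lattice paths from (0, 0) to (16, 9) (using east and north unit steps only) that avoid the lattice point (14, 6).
Number of paths = 1655375

Total paths from (0, 0) to (16, 9): C(25, 16) = 2042975. Paths through (14, 6): (paths (0, 0) → (14, 6)) × (paths (14, 6) → (16, 9)) = C(20, 14) · C(5, 2) = 38760 · 10 = 387600. Avoidance count = 2042975 − 387600 = 1655375.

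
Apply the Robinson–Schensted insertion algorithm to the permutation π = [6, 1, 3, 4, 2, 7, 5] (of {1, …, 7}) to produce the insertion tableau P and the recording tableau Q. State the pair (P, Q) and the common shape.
P = [1, 2, 4, 5] / [3, 7] / [6];  Q = [1, 3, 4, 6] / [2, 7] / [5];  common shape = (4, 2, 1)

Row-insert the values π_1, π_2, … into P one at a time, bumping the leftmost entry strictly greater than the inserted value down to the next row. The recording tableau Q records, in position (i, j), the step at which that cell was added to P.
  Insert 6 (step 1): P = [6];  Q = [1]
  Insert 1 (step 2): P = [1] / [6];  Q = [1] / [2]
  Insert 3 (step 3): P = [1, 3] / [6];  Q = [1, 3] / [2]
  Insert 4 (step 4): P = [1, 3, 4] / [6];  Q = [1, 3, 4] / [2]
  Insert 2 (step 5): P = [1, 2, 4] / [3] / [6];  Q = [1, 3, 4] / [2] / [5]
  Insert 7 (step 6): P = [1, 2, 4, 7] / [3] / [6];  Q = [1, 3, 4, 6] / [2] / [5]
  Insert 5 (step 7): P = [1, 2, 4, 5] / [3, 7] / [6];  Q = [1, 3, 4, 6] / [2, 7] / [5]
Final shape: (4, 2, 1).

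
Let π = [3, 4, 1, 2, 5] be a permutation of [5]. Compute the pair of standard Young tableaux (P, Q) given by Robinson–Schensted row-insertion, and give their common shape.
P = [1, 2, 5] / [3, 4];  Q = [1, 2, 5] / [3, 4];  common shape = (3, 2)

Row-insert the values π_1, π_2, … into P one at a time, bumping the leftmost entry strictly greater than the inserted value down to the next row. The recording tableau Q records, in position (i, j), the step at which that cell was added to P.
  Insert 3 (step 1): P = [3];  Q = [1]
  Insert 4 (step 2): P = [3, 4];  Q = [1, 2]
  Insert 1 (step 3): P = [1, 4] / [3];  Q = [1, 2] / [3]
  Insert 2 (step 4): P = [1, 2] / [3, 4];  Q = [1, 2] / [3, 4]
  Insert 5 (step 5): P = [1, 2, 5] / [3, 4];  Q = [1, 2, 5] / [3, 4]
Final shape: (3, 2).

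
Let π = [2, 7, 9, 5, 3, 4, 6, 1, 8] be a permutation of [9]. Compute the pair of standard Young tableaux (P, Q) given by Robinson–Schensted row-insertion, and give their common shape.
P = [1, 3, 4, 6, 8] / [2, 9] / [5] / [7];  Q = [1, 2, 3, 7, 9] / [4, 6] / [5] / [8];  common shape = (5, 2, 1, 1)

Row-insert the values π_1, π_2, … into P one at a time, bumping the leftmost entry strictly greater than the inserted value down to the next row. The recording tableau Q records, in position (i, j), the step at which that cell was added to P.
  Insert 2 (step 1): P = [2];  Q = [1]
  Insert 7 (step 2): P = [2, 7];  Q = [1, 2]
  Insert 9 (step 3): P = [2, 7, 9];  Q = [1, 2, 3]
  Insert 5 (step 4): P = [2, 5, 9] / [7];  Q = [1, 2, 3] / [4]
  Insert 3 (step 5): P = [2, 3, 9] / [5] / [7];  Q = [1, 2, 3] / [4] / [5]
  Insert 4 (step 6): P = [2, 3, 4] / [5, 9] / [7];  Q = [1, 2, 3] / [4, 6] / [5]
  Insert 6 (step 7): P = [2, 3, 4, 6] / [5, 9] / [7];  Q = [1, 2, 3, 7] / [4, 6] / [5]
  Insert 1 (step 8): P = [1, 3, 4, 6] / [2, 9] / [5] / [7];  Q = [1, 2, 3, 7] / [4, 6] / [5] / [8]
  Insert 8 (step 9): P = [1, 3, 4, 6, 8] / [2, 9] / [5] / [7];  Q = [1, 2, 3, 7, 9] / [4, 6] / [5] / [8]
Final shape: (5, 2, 1, 1).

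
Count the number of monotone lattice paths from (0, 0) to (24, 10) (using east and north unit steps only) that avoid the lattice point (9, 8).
Number of paths = 127821980

Total paths from (0, 0) to (24, 10): C(34, 24) = 131128140. Paths through (9, 8): (paths (0, 0) → (9, 8)) × (paths (9, 8) → (24, 10)) = C(17, 9) · C(17, 15) = 24310 · 136 = 3306160. Avoidance count = 131128140 − 3306160 = 127821980.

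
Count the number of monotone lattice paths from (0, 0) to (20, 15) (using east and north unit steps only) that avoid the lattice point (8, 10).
Number of paths = 2977168656

Total paths from (0, 0) to (20, 15): C(35, 20) = 3247943160. Paths through (8, 10): (paths (0, 0) → (8, 10)) × (paths (8, 10) → (20, 15)) = C(18, 8) · C(17, 12) = 43758 · 6188 = 270774504. Avoidance count = 3247943160 − 270774504 = 2977168656.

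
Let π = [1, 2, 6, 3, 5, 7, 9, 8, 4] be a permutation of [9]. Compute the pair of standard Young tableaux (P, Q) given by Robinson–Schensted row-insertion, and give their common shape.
P = [1, 2, 3, 4, 7, 8] / [5, 9] / [6];  Q = [1, 2, 3, 5, 6, 7] / [4, 8] / [9];  common shape = (6, 2, 1)

Row-insert the values π_1, π_2, … into P one at a time, bumping the leftmost entry strictly greater than the inserted value down to the next row. The recording tableau Q records, in position (i, j), the step at which that cell was added to P.
  Insert 1 (step 1): P = [1];  Q = [1]
  Insert 2 (step 2): P = [1, 2];  Q = [1, 2]
  Insert 6 (step 3): P = [1, 2, 6];  Q = [1, 2, 3]
  Insert 3 (step 4): P = [1, 2, 3] / [6];  Q = [1, 2, 3] / [4]
  Insert 5 (step 5): P = [1, 2, 3, 5] / [6];  Q = [1, 2, 3, 5] / [4]
  Insert 7 (step 6): P = [1, 2, 3, 5, 7] / [6];  Q = [1, 2, 3, 5, 6] / [4]
  Insert 9 (step 7): P = [1, 2, 3, 5, 7, 9] / [6];  Q = [1, 2, 3, 5, 6, 7] / [4]
  Insert 8 (step 8): P = [1, 2, 3, 5, 7, 8] / [6, 9];  Q = [1, 2, 3, 5, 6, 7] / [4, 8]
  Insert 4 (step 9): P = [1, 2, 3, 4, 7, 8] / [5, 9] / [6];  Q = [1, 2, 3, 5, 6, 7] / [4, 8] / [9]
Final shape: (6, 2, 1).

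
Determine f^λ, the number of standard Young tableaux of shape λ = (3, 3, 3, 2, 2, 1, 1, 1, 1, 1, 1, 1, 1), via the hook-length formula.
# SYT of shape (3, 3, 3, 2, 2, 1, 1, 1, 1, 1, 1, 1, 1) = 2930256

Hook-length formula: f^λ = n! / Π hook(c), product over all cells c of the Young diagram. For λ = (3, 3, 3, 2, 2, 1, 1, 1, 1, 1, 1, 1, 1), n = 21 boxes. Hook lengths by row (left-to-right, top-to-bottom): [15, 6, 3]; [14, 5, 2]; [13, 4, 1]; [11, 2]; [10, 1]; [8]; [7]; [6]; [5]; [4]; [3]; [2]; [1]. Product of hooks = 17435658240000. So f^λ = 21! / 17435658240000 = 51090942171709440000 / 17435658240000 = 2930256.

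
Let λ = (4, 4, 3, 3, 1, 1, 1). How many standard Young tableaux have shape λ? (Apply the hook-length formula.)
# SYT of shape (4, 4, 3, 3, 1, 1, 1) = 1089088

Hook-length formula: f^λ = n! / Π hook(c), product over all cells c of the Young diagram. For λ = (4, 4, 3, 3, 1, 1, 1), n = 17 boxes. Hook lengths by row (left-to-right, top-to-bottom): [10, 6, 5, 2]; [9, 5, 4, 1]; [7, 3, 2]; [6, 2, 1]; [3]; [2]; [1]. Product of hooks = 326592000. So f^λ = 17! / 326592000 = 355687428096000 / 326592000 = 1089088.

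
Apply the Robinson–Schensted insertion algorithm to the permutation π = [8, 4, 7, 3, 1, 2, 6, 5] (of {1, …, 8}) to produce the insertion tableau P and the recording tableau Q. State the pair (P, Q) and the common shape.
P = [1, 2, 5] / [3, 6] / [4, 7] / [8];  Q = [1, 3, 7] / [2, 6] / [4, 8] / [5];  common shape = (3, 2, 2, 1)

Row-insert the values π_1, π_2, … into P one at a time, bumping the leftmost entry strictly greater than the inserted value down to the next row. The recording tableau Q records, in position (i, j), the step at which that cell was added to P.
  Insert 8 (step 1): P = [8];  Q = [1]
  Insert 4 (step 2): P = [4] / [8];  Q = [1] / [2]
  Insert 7 (step 3): P = [4, 7] / [8];  Q = [1, 3] / [2]
  Insert 3 (step 4): P = [3, 7] / [4] / [8];  Q = [1, 3] / [2] / [4]
  Insert 1 (step 5): P = [1, 7] / [3] / [4] / [8];  Q = [1, 3] / [2] / [4] / [5]
  Insert 2 (step 6): P = [1, 2] / [3, 7] / [4] / [8];  Q = [1, 3] / [2, 6] / [4] / [5]
  Insert 6 (step 7): P = [1, 2, 6] / [3, 7] / [4] / [8];  Q = [1, 3, 7] / [2, 6] / [4] / [5]
  Insert 5 (step 8): P = [1, 2, 5] / [3, 6] / [4, 7] / [8];  Q = [1, 3, 7] / [2, 6] / [4, 8] / [5]
Final shape: (3, 2, 2, 1).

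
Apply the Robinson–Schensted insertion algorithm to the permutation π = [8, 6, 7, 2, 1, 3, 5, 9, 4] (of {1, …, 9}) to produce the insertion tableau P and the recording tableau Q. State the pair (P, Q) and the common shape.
P = [1, 3, 4, 9] / [2, 5] / [6, 7] / [8];  Q = [1, 3, 7, 8] / [2, 6] / [4, 9] / [5];  common shape = (4, 2, 2, 1)

Row-insert the values π_1, π_2, … into P one at a time, bumping the leftmost entry strictly greater than the inserted value down to the next row. The recording tableau Q records, in position (i, j), the step at which that cell was added to P.
  Insert 8 (step 1): P = [8];  Q = [1]
  Insert 6 (step 2): P = [6] / [8];  Q = [1] / [2]
  Insert 7 (step 3): P = [6, 7] / [8];  Q = [1, 3] / [2]
  Insert 2 (step 4): P = [2, 7] / [6] / [8];  Q = [1, 3] / [2] / [4]
  Insert 1 (step 5): P = [1, 7] / [2] / [6] / [8];  Q = [1, 3] / [2] / [4] / [5]
  Insert 3 (step 6): P = [1, 3] / [2, 7] / [6] / [8];  Q = [1, 3] / [2, 6] / [4] / [5]
  Insert 5 (step 7): P = [1, 3, 5] / [2, 7] / [6] / [8];  Q = [1, 3, 7] / [2, 6] / [4] / [5]
  Insert 9 (step 8): P = [1, 3, 5, 9] / [2, 7] / [6] / [8];  Q = [1, 3, 7, 8] / [2, 6] / [4] / [5]
  Insert 4 (step 9): P = [1, 3, 4, 9] / [2, 5] / [6, 7] / [8];  Q = [1, 3, 7, 8] / [2, 6] / [4, 9] / [5]
Final shape: (4, 2, 2, 1).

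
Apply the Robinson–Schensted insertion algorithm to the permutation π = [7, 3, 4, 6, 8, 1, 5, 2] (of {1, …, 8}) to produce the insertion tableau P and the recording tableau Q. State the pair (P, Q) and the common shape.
P = [1, 2, 5, 8] / [3, 4] / [6] / [7];  Q = [1, 3, 4, 5] / [2, 7] / [6] / [8];  common shape = (4, 2, 1, 1)

Row-insert the values π_1, π_2, … into P one at a time, bumping the leftmost entry strictly greater than the inserted value down to the next row. The recording tableau Q records, in position (i, j), the step at which that cell was added to P.
  Insert 7 (step 1): P = [7];  Q = [1]
  Insert 3 (step 2): P = [3] / [7];  Q = [1] / [2]
  Insert 4 (step 3): P = [3, 4] / [7];  Q = [1, 3] / [2]
  Insert 6 (step 4): P = [3, 4, 6] / [7];  Q = [1, 3, 4] / [2]
  Insert 8 (step 5): P = [3, 4, 6, 8] / [7];  Q = [1, 3, 4, 5] / [2]
  Insert 1 (step 6): P = [1, 4, 6, 8] / [3] / [7];  Q = [1, 3, 4, 5] / [2] / [6]
  Insert 5 (step 7): P = [1, 4, 5, 8] / [3, 6] / [7];  Q = [1, 3, 4, 5] / [2, 7] / [6]
  Insert 2 (step 8): P = [1, 2, 5, 8] / [3, 4] / [6] / [7];  Q = [1, 3, 4, 5] / [2, 7] / [6] / [8]
Final shape: (4, 2, 1, 1).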